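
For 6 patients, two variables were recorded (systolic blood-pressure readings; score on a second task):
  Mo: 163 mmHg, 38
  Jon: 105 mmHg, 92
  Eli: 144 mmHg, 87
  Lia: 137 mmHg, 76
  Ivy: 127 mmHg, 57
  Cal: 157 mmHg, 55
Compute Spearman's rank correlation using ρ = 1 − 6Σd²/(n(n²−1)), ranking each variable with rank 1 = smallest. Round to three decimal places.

-0.771

Ranks of variable 1: 6, 1, 4, 3, 2, 5
Ranks of variable 2: 1, 6, 5, 4, 3, 2
d = r₁ − r₂: 5, -5, -1, -1, -1, 3
d²: 25, 25, 1, 1, 1, 9; Σd² = 62
ρ = 1 − 6·62/(6·35) = 1 − 372/210 = -0.771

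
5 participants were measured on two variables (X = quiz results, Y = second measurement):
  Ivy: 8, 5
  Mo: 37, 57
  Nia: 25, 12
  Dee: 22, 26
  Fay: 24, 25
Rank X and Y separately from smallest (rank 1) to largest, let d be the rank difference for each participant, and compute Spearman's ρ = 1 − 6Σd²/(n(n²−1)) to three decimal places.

Ranks of variable 1: 1, 5, 4, 2, 3
Ranks of variable 2: 1, 5, 2, 4, 3
d = r₁ − r₂: 0, 0, 2, -2, 0
d²: 0, 0, 4, 4, 0; Σd² = 8
ρ = 1 − 6·8/(5·24) = 1 − 48/120 = 0.600

0.600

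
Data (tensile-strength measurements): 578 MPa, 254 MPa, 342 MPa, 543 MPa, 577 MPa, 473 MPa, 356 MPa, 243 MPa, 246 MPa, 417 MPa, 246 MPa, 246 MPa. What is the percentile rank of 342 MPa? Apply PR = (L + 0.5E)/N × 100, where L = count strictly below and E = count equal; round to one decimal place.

45.8

N = 12.
Strictly below 342: 5. Equal to 342: 1.
PR = (5 + 0.5·1)/12 × 100 = 45.8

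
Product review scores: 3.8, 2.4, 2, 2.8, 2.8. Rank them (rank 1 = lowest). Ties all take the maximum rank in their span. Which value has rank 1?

Sorted (ascending): 2, 2.4, 2.8, 2.8, 3.8
The 2 values of 2.8 occupy positions 3–4 → each gets rank 4.
Rank 1 → value 2.

2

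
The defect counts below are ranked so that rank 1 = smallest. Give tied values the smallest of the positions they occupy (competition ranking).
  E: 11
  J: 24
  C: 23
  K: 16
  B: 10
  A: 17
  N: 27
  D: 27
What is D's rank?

Sorted (ascending): 10, 11, 16, 17, 23, 24, 27, 27
The 2 values of 27 occupy positions 7–8 → each gets rank 7.
D has value 27 → rank 7.

7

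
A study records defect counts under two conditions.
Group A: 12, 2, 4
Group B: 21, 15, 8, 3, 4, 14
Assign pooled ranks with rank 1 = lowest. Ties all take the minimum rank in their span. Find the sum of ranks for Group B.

Sorted (ascending): 2, 3, 4, 4, 8, 12, 14, 15, 21
The 2 values of 4 occupy positions 3–4 → each gets rank 3.
Group B values → pooled ranks: 21→9, 15→8, 8→5, 3→2, 4→3, 14→7
Rank sum = 9 + 8 + 5 + 2 + 3 + 7 = 34

34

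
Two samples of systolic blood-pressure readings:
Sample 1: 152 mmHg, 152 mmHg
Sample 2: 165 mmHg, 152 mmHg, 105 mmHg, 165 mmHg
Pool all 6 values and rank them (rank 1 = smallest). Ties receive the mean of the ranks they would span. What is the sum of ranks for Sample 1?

Sorted (ascending): 105, 152, 152, 152, 165, 165
The 3 values of 152 occupy positions 2–4 → average rank 3.
The 2 values of 165 occupy positions 5–6 → average rank (5+6)/2 = 5.5.
Sample 1 values → pooled ranks: 152→3, 152→3
Rank sum = 3 + 3 = 6

6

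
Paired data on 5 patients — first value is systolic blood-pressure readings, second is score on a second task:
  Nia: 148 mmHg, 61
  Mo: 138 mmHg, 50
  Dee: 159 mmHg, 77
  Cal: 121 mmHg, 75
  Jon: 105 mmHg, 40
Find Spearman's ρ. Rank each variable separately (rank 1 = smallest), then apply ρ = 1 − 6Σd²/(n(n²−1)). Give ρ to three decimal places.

0.700

Ranks of variable 1: 4, 3, 5, 2, 1
Ranks of variable 2: 3, 2, 5, 4, 1
d = r₁ − r₂: 1, 1, 0, -2, 0
d²: 1, 1, 0, 4, 0; Σd² = 6
ρ = 1 − 6·6/(5·24) = 1 − 36/120 = 0.700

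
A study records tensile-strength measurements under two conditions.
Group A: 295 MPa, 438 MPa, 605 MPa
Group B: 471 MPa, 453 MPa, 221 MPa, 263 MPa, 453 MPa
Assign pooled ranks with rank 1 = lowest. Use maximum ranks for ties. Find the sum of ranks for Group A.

Sorted (ascending): 221, 263, 295, 438, 453, 453, 471, 605
The 2 values of 453 occupy positions 5–6 → each gets rank 6.
Group A values → pooled ranks: 295→3, 438→4, 605→8
Rank sum = 3 + 4 + 8 = 15

15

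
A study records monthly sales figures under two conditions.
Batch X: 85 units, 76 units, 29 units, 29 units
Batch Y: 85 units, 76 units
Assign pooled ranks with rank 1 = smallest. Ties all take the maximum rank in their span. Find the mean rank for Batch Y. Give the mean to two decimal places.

Sorted (ascending): 29, 29, 76, 76, 85, 85
The 2 values of 29 occupy positions 1–2 → each gets rank 2.
The 2 values of 76 occupy positions 3–4 → each gets rank 4.
The 2 values of 85 occupy positions 5–6 → each gets rank 6.
Batch Y values → pooled ranks: 85→6, 76→4
Mean rank = (6 + 4) / 2 = 5.00

5.00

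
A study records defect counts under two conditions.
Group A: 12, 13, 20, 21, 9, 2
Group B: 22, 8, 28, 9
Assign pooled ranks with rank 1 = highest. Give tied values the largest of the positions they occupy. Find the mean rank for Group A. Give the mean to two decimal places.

6.00

Sorted (descending): 28, 22, 21, 20, 13, 12, 9, 9, 8, 2
The 2 values of 9 occupy positions 7–8 → each gets rank 8.
Group A values → pooled ranks: 12→6, 13→5, 20→4, 21→3, 9→8, 2→10
Mean rank = (6 + 5 + 4 + 3 + 8 + 10) / 6 = 6.00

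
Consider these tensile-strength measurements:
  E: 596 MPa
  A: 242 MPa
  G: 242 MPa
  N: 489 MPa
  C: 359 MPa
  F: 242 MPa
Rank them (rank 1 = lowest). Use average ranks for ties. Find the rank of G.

2

Sorted (ascending): 242, 242, 242, 359, 489, 596
The 3 values of 242 occupy positions 1–3 → average rank 2.
G has value 242 MPa → rank 2.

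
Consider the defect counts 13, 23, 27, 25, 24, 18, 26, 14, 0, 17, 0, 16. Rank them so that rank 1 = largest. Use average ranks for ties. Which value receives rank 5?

23

Sorted (descending): 27, 26, 25, 24, 23, 18, 17, 16, 14, 13, 0, 0
The 2 values of 0 occupy positions 11–12 → average rank (11+12)/2 = 11.5.
Rank 5 → value 23.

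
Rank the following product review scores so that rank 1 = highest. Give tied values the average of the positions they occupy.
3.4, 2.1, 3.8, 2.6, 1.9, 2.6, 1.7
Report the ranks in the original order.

Sorted (descending): 3.8, 3.4, 2.6, 2.6, 2.1, 1.9, 1.7
The 2 values of 2.6 occupy positions 3–4 → average rank (3+4)/2 = 3.5.

2, 5, 1, 3.5, 6, 3.5, 7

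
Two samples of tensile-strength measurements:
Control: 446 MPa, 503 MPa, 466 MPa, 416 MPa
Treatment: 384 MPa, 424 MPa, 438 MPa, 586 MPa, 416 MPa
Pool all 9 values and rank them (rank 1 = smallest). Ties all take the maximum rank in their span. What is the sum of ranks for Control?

24

Sorted (ascending): 384, 416, 416, 424, 438, 446, 466, 503, 586
The 2 values of 416 occupy positions 2–3 → each gets rank 3.
Control values → pooled ranks: 446→6, 503→8, 466→7, 416→3
Rank sum = 6 + 8 + 7 + 3 = 24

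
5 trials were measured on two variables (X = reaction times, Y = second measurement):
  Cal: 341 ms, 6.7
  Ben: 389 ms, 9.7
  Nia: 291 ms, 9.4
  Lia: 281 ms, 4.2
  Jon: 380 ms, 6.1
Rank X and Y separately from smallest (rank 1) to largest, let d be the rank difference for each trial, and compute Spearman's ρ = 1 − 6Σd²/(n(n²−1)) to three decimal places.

0.600

Ranks of variable 1: 3, 5, 2, 1, 4
Ranks of variable 2: 3, 5, 4, 1, 2
d = r₁ − r₂: 0, 0, -2, 0, 2
d²: 0, 0, 4, 0, 4; Σd² = 8
ρ = 1 − 6·8/(5·24) = 1 − 48/120 = 0.600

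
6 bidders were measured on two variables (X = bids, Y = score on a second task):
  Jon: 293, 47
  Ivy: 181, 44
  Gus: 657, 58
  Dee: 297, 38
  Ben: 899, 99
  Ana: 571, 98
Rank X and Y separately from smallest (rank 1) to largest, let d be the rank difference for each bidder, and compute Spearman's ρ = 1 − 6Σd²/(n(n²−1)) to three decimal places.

0.771

Ranks of variable 1: 2, 1, 5, 3, 6, 4
Ranks of variable 2: 3, 2, 4, 1, 6, 5
d = r₁ − r₂: -1, -1, 1, 2, 0, -1
d²: 1, 1, 1, 4, 0, 1; Σd² = 8
ρ = 1 − 6·8/(6·35) = 1 − 48/210 = 0.771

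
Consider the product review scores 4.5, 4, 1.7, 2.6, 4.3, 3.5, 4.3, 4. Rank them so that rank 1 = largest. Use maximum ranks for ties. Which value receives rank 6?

Sorted (descending): 4.5, 4.3, 4.3, 4, 4, 3.5, 2.6, 1.7
The 2 values of 4.3 occupy positions 2–3 → each gets rank 3.
The 2 values of 4 occupy positions 4–5 → each gets rank 5.
Rank 6 → value 3.5.

3.5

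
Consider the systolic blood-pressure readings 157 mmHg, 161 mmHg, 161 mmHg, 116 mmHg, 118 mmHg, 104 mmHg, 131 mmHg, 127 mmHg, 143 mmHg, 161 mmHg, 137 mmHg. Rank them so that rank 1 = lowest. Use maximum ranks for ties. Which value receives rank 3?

118

Sorted (ascending): 104, 116, 118, 127, 131, 137, 143, 157, 161, 161, 161
The 3 values of 161 occupy positions 9–11 → each gets rank 11.
Rank 3 → value 118.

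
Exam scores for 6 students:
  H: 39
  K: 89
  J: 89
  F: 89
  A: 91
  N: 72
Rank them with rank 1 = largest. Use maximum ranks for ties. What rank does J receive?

Sorted (descending): 91, 89, 89, 89, 72, 39
The 3 values of 89 occupy positions 2–4 → each gets rank 4.
J has value 89 → rank 4.

4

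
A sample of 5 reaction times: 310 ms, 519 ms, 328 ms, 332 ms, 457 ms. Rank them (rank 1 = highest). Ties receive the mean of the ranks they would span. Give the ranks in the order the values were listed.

Sorted (descending): 519, 457, 332, 328, 310
No ties — each value takes its position as its rank.

5, 1, 4, 3, 2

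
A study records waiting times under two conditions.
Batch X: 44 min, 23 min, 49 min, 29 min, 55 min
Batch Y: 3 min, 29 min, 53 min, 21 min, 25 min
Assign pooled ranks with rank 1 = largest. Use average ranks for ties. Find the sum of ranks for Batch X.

Sorted (descending): 55, 53, 49, 44, 29, 29, 25, 23, 21, 3
The 2 values of 29 occupy positions 5–6 → average rank (5+6)/2 = 5.5.
Batch X values → pooled ranks: 44→4, 23→8, 49→3, 29→5.5, 55→1
Rank sum = 4 + 8 + 3 + 5.5 + 1 = 21.5

21.5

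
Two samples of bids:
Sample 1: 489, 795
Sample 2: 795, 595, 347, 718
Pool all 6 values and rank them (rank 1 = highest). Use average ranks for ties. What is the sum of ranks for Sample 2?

Sorted (descending): 795, 795, 718, 595, 489, 347
The 2 values of 795 occupy positions 1–2 → average rank (1+2)/2 = 1.5.
Sample 2 values → pooled ranks: 795→1.5, 595→4, 347→6, 718→3
Rank sum = 1.5 + 4 + 6 + 3 = 14.5

14.5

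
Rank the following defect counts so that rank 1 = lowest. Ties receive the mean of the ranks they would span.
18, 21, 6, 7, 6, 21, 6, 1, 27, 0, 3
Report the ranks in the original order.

8, 9.5, 5, 7, 5, 9.5, 5, 2, 11, 1, 3

Sorted (ascending): 0, 1, 3, 6, 6, 6, 7, 18, 21, 21, 27
The 3 values of 6 occupy positions 4–6 → average rank 5.
The 2 values of 21 occupy positions 9–10 → average rank (9+10)/2 = 9.5.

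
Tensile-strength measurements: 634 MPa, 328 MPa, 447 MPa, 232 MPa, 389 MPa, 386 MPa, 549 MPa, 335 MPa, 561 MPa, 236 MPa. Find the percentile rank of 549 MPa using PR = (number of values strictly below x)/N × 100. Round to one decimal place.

N = 10.
Strictly below 549: 7. Equal to 549: 1.
PR = 7/10 × 100 = 70.0

70.0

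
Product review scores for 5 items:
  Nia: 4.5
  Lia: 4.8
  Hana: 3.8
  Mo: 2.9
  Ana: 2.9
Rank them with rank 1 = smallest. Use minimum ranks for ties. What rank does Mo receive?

Sorted (ascending): 2.9, 2.9, 3.8, 4.5, 4.8
The 2 values of 2.9 occupy positions 1–2 → each gets rank 1.
Mo has value 2.9 → rank 1.

1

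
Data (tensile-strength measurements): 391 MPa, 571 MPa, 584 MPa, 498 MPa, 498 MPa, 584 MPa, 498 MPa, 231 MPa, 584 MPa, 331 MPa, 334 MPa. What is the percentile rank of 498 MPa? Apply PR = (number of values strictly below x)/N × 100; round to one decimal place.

N = 11.
Strictly below 498: 4. Equal to 498: 3.
PR = 4/11 × 100 = 36.4

36.4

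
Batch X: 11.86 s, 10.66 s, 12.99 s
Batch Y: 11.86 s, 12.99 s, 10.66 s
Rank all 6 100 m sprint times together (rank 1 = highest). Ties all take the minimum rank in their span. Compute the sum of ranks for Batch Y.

Sorted (descending): 12.99, 12.99, 11.86, 11.86, 10.66, 10.66
The 2 values of 12.99 occupy positions 1–2 → each gets rank 1.
The 2 values of 11.86 occupy positions 3–4 → each gets rank 3.
The 2 values of 10.66 occupy positions 5–6 → each gets rank 5.
Batch Y values → pooled ranks: 11.86→3, 12.99→1, 10.66→5
Rank sum = 3 + 1 + 5 = 9

9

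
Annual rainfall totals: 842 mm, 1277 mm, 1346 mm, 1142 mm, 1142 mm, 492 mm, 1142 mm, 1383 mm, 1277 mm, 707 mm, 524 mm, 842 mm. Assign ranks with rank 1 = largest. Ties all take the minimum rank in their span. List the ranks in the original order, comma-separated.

8, 3, 2, 5, 5, 12, 5, 1, 3, 10, 11, 8

Sorted (descending): 1383, 1346, 1277, 1277, 1142, 1142, 1142, 842, 842, 707, 524, 492
The 2 values of 1277 occupy positions 3–4 → each gets rank 3.
The 3 values of 1142 occupy positions 5–7 → each gets rank 5.
The 2 values of 842 occupy positions 8–9 → each gets rank 8.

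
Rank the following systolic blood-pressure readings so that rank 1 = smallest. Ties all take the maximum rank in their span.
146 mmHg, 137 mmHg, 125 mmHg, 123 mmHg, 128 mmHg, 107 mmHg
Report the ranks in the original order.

Sorted (ascending): 107, 123, 125, 128, 137, 146
No ties — each value takes its position as its rank.

6, 5, 3, 2, 4, 1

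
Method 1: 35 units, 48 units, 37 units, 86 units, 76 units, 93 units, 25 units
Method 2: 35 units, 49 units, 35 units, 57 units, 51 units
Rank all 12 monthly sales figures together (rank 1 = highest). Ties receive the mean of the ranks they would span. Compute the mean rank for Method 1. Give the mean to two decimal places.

Sorted (descending): 93, 86, 76, 57, 51, 49, 48, 37, 35, 35, 35, 25
The 3 values of 35 occupy positions 9–11 → average rank 10.
Method 1 values → pooled ranks: 35→10, 48→7, 37→8, 86→2, 76→3, 93→1, 25→12
Mean rank = (10 + 7 + 8 + 2 + 3 + 1 + 12) / 7 = 6.14

6.14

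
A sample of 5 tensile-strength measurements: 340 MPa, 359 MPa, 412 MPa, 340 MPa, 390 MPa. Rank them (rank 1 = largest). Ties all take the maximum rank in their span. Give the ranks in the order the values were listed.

Sorted (descending): 412, 390, 359, 340, 340
The 2 values of 340 occupy positions 4–5 → each gets rank 5.

5, 3, 1, 5, 2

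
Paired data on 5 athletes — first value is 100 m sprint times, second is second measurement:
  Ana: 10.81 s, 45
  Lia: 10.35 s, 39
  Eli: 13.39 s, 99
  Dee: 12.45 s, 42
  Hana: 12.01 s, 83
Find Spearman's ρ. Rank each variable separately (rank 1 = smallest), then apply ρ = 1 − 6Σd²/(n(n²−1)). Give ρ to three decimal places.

Ranks of variable 1: 2, 1, 5, 4, 3
Ranks of variable 2: 3, 1, 5, 2, 4
d = r₁ − r₂: -1, 0, 0, 2, -1
d²: 1, 0, 0, 4, 1; Σd² = 6
ρ = 1 − 6·6/(5·24) = 1 − 36/120 = 0.700

0.700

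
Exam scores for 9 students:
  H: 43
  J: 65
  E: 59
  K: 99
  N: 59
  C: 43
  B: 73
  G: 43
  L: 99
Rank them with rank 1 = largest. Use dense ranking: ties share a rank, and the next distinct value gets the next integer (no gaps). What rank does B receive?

2

Sorted (descending): 99, 99, 73, 65, 59, 59, 43, 43, 43
The 2 values of 99 share dense rank 1.
The 2 values of 59 share dense rank 4.
The 3 values of 43 share dense rank 5.
Remaining distinct values take the next consecutive integers.
B has value 73 → rank 2.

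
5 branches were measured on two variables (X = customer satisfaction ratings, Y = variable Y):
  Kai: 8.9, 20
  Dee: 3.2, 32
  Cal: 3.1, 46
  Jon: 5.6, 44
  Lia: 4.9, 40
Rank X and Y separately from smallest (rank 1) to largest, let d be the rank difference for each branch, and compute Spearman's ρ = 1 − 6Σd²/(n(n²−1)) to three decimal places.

Ranks of variable 1: 5, 2, 1, 4, 3
Ranks of variable 2: 1, 2, 5, 4, 3
d = r₁ − r₂: 4, 0, -4, 0, 0
d²: 16, 0, 16, 0, 0; Σd² = 32
ρ = 1 − 6·32/(5·24) = 1 − 192/120 = -0.600

-0.600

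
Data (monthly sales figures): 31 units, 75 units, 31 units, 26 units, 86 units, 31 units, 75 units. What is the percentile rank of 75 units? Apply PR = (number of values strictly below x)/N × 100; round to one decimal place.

N = 7.
Strictly below 75: 4. Equal to 75: 2.
PR = 4/7 × 100 = 57.1

57.1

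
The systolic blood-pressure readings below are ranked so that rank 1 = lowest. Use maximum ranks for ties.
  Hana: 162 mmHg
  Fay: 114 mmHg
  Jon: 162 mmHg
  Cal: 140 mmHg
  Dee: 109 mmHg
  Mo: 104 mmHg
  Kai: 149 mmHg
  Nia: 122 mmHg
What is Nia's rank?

4

Sorted (ascending): 104, 109, 114, 122, 140, 149, 162, 162
The 2 values of 162 occupy positions 7–8 → each gets rank 8.
Nia has value 122 mmHg → rank 4.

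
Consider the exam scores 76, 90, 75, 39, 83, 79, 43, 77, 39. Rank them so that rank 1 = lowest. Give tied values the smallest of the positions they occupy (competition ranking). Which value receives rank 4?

Sorted (ascending): 39, 39, 43, 75, 76, 77, 79, 83, 90
The 2 values of 39 occupy positions 1–2 → each gets rank 1.
Rank 4 → value 75.

75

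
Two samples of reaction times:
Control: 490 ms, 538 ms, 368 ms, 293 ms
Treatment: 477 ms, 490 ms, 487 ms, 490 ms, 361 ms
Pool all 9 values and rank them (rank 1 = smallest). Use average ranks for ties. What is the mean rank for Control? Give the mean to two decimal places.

Sorted (ascending): 293, 361, 368, 477, 487, 490, 490, 490, 538
The 3 values of 490 occupy positions 6–8 → average rank 7.
Control values → pooled ranks: 490→7, 538→9, 368→3, 293→1
Mean rank = (7 + 9 + 3 + 1) / 4 = 5.00

5.00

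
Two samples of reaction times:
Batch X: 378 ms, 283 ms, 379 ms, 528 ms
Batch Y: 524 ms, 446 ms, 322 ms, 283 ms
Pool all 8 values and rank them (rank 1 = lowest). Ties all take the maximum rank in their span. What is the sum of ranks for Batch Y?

Sorted (ascending): 283, 283, 322, 378, 379, 446, 524, 528
The 2 values of 283 occupy positions 1–2 → each gets rank 2.
Batch Y values → pooled ranks: 524→7, 446→6, 322→3, 283→2
Rank sum = 7 + 6 + 3 + 2 = 18

18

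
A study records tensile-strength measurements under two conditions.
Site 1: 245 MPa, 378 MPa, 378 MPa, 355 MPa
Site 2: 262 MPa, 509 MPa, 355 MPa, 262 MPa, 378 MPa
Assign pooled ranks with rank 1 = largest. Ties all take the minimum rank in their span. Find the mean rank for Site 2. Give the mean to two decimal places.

4.40

Sorted (descending): 509, 378, 378, 378, 355, 355, 262, 262, 245
The 3 values of 378 occupy positions 2–4 → each gets rank 2.
The 2 values of 355 occupy positions 5–6 → each gets rank 5.
The 2 values of 262 occupy positions 7–8 → each gets rank 7.
Site 2 values → pooled ranks: 262→7, 509→1, 355→5, 262→7, 378→2
Mean rank = (7 + 1 + 5 + 7 + 2) / 5 = 4.40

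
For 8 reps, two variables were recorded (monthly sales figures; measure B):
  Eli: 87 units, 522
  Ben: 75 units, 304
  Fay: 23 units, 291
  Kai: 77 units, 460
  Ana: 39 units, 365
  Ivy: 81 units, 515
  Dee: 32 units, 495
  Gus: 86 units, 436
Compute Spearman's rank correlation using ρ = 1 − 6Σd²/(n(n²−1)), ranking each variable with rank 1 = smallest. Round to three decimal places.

Ranks of variable 1: 8, 4, 1, 5, 3, 6, 2, 7
Ranks of variable 2: 8, 2, 1, 5, 3, 7, 6, 4
d = r₁ − r₂: 0, 2, 0, 0, 0, -1, -4, 3
d²: 0, 4, 0, 0, 0, 1, 16, 9; Σd² = 30
ρ = 1 − 6·30/(8·63) = 1 − 180/504 = 0.643

0.643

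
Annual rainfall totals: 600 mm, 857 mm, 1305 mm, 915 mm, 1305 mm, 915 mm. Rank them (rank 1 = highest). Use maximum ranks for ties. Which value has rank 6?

600

Sorted (descending): 1305, 1305, 915, 915, 857, 600
The 2 values of 1305 occupy positions 1–2 → each gets rank 2.
The 2 values of 915 occupy positions 3–4 → each gets rank 4.
Rank 6 → value 600.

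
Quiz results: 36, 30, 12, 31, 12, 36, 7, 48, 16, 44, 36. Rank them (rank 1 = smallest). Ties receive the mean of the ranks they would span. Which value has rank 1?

7

Sorted (ascending): 7, 12, 12, 16, 30, 31, 36, 36, 36, 44, 48
The 2 values of 12 occupy positions 2–3 → average rank (2+3)/2 = 2.5.
The 3 values of 36 occupy positions 7–9 → average rank 8.
Rank 1 → value 7.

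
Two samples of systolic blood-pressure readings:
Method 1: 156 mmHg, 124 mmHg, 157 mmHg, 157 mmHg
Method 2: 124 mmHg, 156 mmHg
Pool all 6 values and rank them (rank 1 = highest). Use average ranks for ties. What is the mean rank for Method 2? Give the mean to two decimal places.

Sorted (descending): 157, 157, 156, 156, 124, 124
The 2 values of 157 occupy positions 1–2 → average rank (1+2)/2 = 1.5.
The 2 values of 156 occupy positions 3–4 → average rank (3+4)/2 = 3.5.
The 2 values of 124 occupy positions 5–6 → average rank (5+6)/2 = 5.5.
Method 2 values → pooled ranks: 124→5.5, 156→3.5
Mean rank = (5.5 + 3.5) / 2 = 4.50

4.50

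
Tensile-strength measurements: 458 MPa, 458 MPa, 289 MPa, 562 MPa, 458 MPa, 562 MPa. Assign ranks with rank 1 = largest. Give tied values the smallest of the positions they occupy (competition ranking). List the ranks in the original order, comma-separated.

3, 3, 6, 1, 3, 1

Sorted (descending): 562, 562, 458, 458, 458, 289
The 2 values of 562 occupy positions 1–2 → each gets rank 1.
The 3 values of 458 occupy positions 3–5 → each gets rank 3.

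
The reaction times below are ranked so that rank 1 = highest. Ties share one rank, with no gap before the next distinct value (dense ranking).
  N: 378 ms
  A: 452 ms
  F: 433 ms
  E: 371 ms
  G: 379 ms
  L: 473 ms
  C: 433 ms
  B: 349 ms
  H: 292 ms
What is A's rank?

Sorted (descending): 473, 452, 433, 433, 379, 378, 371, 349, 292
The 2 values of 433 share dense rank 3.
Remaining distinct values take the next consecutive integers.
A has value 452 ms → rank 2.

2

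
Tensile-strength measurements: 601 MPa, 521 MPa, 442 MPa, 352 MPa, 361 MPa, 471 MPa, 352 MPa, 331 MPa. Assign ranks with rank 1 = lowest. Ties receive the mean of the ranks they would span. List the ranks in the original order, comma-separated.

Sorted (ascending): 331, 352, 352, 361, 442, 471, 521, 601
The 2 values of 352 occupy positions 2–3 → average rank (2+3)/2 = 2.5.

8, 7, 5, 2.5, 4, 6, 2.5, 1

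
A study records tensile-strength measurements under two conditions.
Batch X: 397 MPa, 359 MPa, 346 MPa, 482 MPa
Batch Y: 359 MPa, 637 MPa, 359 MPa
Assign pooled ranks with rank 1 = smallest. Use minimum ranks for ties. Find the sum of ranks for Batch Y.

Sorted (ascending): 346, 359, 359, 359, 397, 482, 637
The 3 values of 359 occupy positions 2–4 → each gets rank 2.
Batch Y values → pooled ranks: 359→2, 637→7, 359→2
Rank sum = 2 + 7 + 2 = 11

11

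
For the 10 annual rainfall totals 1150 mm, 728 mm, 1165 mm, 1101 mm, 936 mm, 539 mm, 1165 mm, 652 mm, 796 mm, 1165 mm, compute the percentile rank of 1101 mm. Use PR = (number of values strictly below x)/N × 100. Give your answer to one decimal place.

50.0

N = 10.
Strictly below 1101: 5. Equal to 1101: 1.
PR = 5/10 × 100 = 50.0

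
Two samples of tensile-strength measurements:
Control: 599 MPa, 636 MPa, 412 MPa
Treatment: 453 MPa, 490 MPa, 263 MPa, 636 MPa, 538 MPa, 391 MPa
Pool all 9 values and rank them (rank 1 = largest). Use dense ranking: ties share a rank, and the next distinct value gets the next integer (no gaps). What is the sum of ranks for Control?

Sorted (descending): 636, 636, 599, 538, 490, 453, 412, 391, 263
The 2 values of 636 share dense rank 1.
Remaining distinct values take the next consecutive integers.
Control values → pooled ranks: 599→2, 636→1, 412→6
Rank sum = 2 + 1 + 6 = 9

9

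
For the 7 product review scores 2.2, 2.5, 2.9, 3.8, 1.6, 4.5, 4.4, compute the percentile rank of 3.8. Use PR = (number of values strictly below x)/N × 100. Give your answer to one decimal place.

N = 7.
Strictly below 3.8: 4. Equal to 3.8: 1.
PR = 4/7 × 100 = 57.1

57.1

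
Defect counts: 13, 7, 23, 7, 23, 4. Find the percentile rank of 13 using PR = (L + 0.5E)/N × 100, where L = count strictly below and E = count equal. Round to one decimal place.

58.3

N = 6.
Strictly below 13: 3. Equal to 13: 1.
PR = (3 + 0.5·1)/6 × 100 = 58.3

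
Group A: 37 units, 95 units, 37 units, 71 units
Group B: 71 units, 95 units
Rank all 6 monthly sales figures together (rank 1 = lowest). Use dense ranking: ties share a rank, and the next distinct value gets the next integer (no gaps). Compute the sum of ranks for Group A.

Sorted (ascending): 37, 37, 71, 71, 95, 95
The 2 values of 37 share dense rank 1.
The 2 values of 71 share dense rank 2.
The 2 values of 95 share dense rank 3.
Group A values → pooled ranks: 37→1, 95→3, 37→1, 71→2
Rank sum = 1 + 3 + 1 + 2 = 7

7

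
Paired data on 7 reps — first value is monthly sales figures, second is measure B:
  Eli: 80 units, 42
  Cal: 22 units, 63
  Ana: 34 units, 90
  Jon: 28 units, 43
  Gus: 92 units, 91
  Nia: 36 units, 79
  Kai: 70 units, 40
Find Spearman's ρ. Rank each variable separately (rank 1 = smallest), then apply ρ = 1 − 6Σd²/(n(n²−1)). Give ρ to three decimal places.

0.071

Ranks of variable 1: 6, 1, 3, 2, 7, 4, 5
Ranks of variable 2: 2, 4, 6, 3, 7, 5, 1
d = r₁ − r₂: 4, -3, -3, -1, 0, -1, 4
d²: 16, 9, 9, 1, 0, 1, 16; Σd² = 52
ρ = 1 − 6·52/(7·48) = 1 − 312/336 = 0.071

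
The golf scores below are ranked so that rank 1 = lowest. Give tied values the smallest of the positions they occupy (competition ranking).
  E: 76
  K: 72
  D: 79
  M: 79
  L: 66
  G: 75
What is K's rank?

Sorted (ascending): 66, 72, 75, 76, 79, 79
The 2 values of 79 occupy positions 5–6 → each gets rank 5.
K has value 72 → rank 2.

2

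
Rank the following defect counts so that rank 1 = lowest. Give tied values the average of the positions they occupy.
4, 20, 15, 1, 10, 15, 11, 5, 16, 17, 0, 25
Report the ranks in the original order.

Sorted (ascending): 0, 1, 4, 5, 10, 11, 15, 15, 16, 17, 20, 25
The 2 values of 15 occupy positions 7–8 → average rank (7+8)/2 = 7.5.

3, 11, 7.5, 2, 5, 7.5, 6, 4, 9, 10, 1, 12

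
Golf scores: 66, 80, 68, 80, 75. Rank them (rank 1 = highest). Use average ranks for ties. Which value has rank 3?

Sorted (descending): 80, 80, 75, 68, 66
The 2 values of 80 occupy positions 1–2 → average rank (1+2)/2 = 1.5.
Rank 3 → value 75.

75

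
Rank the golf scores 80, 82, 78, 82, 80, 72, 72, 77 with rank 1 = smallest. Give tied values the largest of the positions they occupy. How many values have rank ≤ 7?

6

Sorted (ascending): 72, 72, 77, 78, 80, 80, 82, 82
The 2 values of 72 occupy positions 1–2 → each gets rank 2.
The 2 values of 80 occupy positions 5–6 → each gets rank 6.
The 2 values of 82 occupy positions 7–8 → each gets rank 8.
Ranks ≤ 7: {2, 2, 3, 4, 6, 6} → 6 values.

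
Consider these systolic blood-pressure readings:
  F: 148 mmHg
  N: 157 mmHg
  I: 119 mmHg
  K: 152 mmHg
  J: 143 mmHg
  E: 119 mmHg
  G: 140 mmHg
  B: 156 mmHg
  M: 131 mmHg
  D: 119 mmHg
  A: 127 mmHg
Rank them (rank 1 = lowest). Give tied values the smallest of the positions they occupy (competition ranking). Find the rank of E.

Sorted (ascending): 119, 119, 119, 127, 131, 140, 143, 148, 152, 156, 157
The 3 values of 119 occupy positions 1–3 → each gets rank 1.
E has value 119 mmHg → rank 1.

1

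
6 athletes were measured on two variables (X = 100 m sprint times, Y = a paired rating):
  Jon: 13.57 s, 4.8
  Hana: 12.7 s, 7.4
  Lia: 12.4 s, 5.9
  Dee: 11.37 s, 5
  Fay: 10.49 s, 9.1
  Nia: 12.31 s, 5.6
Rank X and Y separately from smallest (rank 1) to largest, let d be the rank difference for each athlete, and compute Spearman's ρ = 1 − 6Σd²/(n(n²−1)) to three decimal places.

-0.429

Ranks of variable 1: 6, 5, 4, 2, 1, 3
Ranks of variable 2: 1, 5, 4, 2, 6, 3
d = r₁ − r₂: 5, 0, 0, 0, -5, 0
d²: 25, 0, 0, 0, 25, 0; Σd² = 50
ρ = 1 − 6·50/(6·35) = 1 − 300/210 = -0.429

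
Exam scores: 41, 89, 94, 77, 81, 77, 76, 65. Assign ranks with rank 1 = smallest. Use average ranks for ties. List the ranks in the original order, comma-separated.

Sorted (ascending): 41, 65, 76, 77, 77, 81, 89, 94
The 2 values of 77 occupy positions 4–5 → average rank (4+5)/2 = 4.5.

1, 7, 8, 4.5, 6, 4.5, 3, 2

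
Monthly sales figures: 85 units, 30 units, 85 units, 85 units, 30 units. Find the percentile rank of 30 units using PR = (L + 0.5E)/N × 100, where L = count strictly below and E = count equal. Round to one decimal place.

N = 5.
Strictly below 30: 0. Equal to 30: 2.
PR = (0 + 0.5·2)/5 × 100 = 20.0

20.0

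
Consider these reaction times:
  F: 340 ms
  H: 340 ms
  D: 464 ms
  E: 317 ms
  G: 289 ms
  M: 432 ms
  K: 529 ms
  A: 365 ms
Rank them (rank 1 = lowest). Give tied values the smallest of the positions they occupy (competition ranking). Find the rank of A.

5

Sorted (ascending): 289, 317, 340, 340, 365, 432, 464, 529
The 2 values of 340 occupy positions 3–4 → each gets rank 3.
A has value 365 ms → rank 5.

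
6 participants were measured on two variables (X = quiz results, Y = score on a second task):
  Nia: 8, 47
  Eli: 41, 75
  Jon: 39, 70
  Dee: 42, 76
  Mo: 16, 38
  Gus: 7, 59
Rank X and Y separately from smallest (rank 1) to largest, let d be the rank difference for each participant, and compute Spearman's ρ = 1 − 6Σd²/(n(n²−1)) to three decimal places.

0.771

Ranks of variable 1: 2, 5, 4, 6, 3, 1
Ranks of variable 2: 2, 5, 4, 6, 1, 3
d = r₁ − r₂: 0, 0, 0, 0, 2, -2
d²: 0, 0, 0, 0, 4, 4; Σd² = 8
ρ = 1 − 6·8/(6·35) = 1 − 48/210 = 0.771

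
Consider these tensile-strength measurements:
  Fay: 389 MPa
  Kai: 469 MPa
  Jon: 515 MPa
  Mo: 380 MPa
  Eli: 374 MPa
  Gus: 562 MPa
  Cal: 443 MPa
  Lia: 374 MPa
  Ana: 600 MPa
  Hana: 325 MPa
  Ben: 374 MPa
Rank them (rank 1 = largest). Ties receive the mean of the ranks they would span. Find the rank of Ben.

Sorted (descending): 600, 562, 515, 469, 443, 389, 380, 374, 374, 374, 325
The 3 values of 374 occupy positions 8–10 → average rank 9.
Ben has value 374 MPa → rank 9.

9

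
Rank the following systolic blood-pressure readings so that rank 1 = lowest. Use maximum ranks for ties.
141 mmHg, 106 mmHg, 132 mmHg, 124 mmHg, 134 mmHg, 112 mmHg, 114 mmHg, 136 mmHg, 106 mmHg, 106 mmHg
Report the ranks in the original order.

Sorted (ascending): 106, 106, 106, 112, 114, 124, 132, 134, 136, 141
The 3 values of 106 occupy positions 1–3 → each gets rank 3.

10, 3, 7, 6, 8, 4, 5, 9, 3, 3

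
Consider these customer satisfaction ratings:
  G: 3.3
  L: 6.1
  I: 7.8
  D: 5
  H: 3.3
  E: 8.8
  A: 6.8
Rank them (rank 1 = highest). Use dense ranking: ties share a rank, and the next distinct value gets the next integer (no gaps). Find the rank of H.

Sorted (descending): 8.8, 7.8, 6.8, 6.1, 5, 3.3, 3.3
The 2 values of 3.3 share dense rank 6.
Remaining distinct values take the next consecutive integers.
H has value 3.3 → rank 6.

6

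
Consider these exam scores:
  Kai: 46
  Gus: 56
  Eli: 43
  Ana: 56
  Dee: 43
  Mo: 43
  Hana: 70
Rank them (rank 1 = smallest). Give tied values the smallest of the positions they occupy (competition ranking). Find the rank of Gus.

Sorted (ascending): 43, 43, 43, 46, 56, 56, 70
The 3 values of 43 occupy positions 1–3 → each gets rank 1.
The 2 values of 56 occupy positions 5–6 → each gets rank 5.
Gus has value 56 → rank 5.

5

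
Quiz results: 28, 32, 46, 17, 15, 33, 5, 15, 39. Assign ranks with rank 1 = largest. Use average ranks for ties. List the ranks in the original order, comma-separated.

5, 4, 1, 6, 7.5, 3, 9, 7.5, 2

Sorted (descending): 46, 39, 33, 32, 28, 17, 15, 15, 5
The 2 values of 15 occupy positions 7–8 → average rank (7+8)/2 = 7.5.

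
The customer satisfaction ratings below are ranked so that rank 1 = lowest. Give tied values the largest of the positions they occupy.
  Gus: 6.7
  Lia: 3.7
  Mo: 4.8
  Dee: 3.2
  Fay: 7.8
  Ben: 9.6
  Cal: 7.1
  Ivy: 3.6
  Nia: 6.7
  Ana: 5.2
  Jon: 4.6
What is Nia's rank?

Sorted (ascending): 3.2, 3.6, 3.7, 4.6, 4.8, 5.2, 6.7, 6.7, 7.1, 7.8, 9.6
The 2 values of 6.7 occupy positions 7–8 → each gets rank 8.
Nia has value 6.7 → rank 8.

8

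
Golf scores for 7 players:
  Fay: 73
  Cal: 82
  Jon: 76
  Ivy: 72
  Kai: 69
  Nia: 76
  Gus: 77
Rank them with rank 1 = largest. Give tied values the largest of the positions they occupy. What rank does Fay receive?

Sorted (descending): 82, 77, 76, 76, 73, 72, 69
The 2 values of 76 occupy positions 3–4 → each gets rank 4.
Fay has value 73 → rank 5.

5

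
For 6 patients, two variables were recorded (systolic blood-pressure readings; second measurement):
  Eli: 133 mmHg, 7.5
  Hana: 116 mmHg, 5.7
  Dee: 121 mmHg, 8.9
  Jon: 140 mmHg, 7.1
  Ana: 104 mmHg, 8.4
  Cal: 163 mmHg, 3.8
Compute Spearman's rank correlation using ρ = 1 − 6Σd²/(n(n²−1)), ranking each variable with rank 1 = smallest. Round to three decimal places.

Ranks of variable 1: 4, 2, 3, 5, 1, 6
Ranks of variable 2: 4, 2, 6, 3, 5, 1
d = r₁ − r₂: 0, 0, -3, 2, -4, 5
d²: 0, 0, 9, 4, 16, 25; Σd² = 54
ρ = 1 − 6·54/(6·35) = 1 − 324/210 = -0.543

-0.543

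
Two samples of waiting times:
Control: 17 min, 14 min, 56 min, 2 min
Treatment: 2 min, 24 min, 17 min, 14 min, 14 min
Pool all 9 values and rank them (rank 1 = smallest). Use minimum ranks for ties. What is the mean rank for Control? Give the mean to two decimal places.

Sorted (ascending): 2, 2, 14, 14, 14, 17, 17, 24, 56
The 2 values of 2 occupy positions 1–2 → each gets rank 1.
The 3 values of 14 occupy positions 3–5 → each gets rank 3.
The 2 values of 17 occupy positions 6–7 → each gets rank 6.
Control values → pooled ranks: 17→6, 14→3, 56→9, 2→1
Mean rank = (6 + 3 + 9 + 1) / 4 = 4.75

4.75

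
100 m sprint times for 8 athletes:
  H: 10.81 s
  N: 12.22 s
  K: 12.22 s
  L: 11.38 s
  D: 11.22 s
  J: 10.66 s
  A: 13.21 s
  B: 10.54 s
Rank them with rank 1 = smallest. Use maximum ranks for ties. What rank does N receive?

7

Sorted (ascending): 10.54, 10.66, 10.81, 11.22, 11.38, 12.22, 12.22, 13.21
The 2 values of 12.22 occupy positions 6–7 → each gets rank 7.
N has value 12.22 s → rank 7.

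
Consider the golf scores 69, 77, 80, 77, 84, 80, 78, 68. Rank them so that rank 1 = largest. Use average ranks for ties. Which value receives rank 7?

69

Sorted (descending): 84, 80, 80, 78, 77, 77, 69, 68
The 2 values of 80 occupy positions 2–3 → average rank (2+3)/2 = 2.5.
The 2 values of 77 occupy positions 5–6 → average rank (5+6)/2 = 5.5.
Rank 7 → value 69.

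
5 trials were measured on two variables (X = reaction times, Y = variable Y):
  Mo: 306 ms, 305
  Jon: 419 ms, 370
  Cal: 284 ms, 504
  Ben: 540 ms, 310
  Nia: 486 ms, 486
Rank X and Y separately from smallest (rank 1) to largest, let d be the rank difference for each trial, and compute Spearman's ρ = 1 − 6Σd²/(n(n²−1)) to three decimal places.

Ranks of variable 1: 2, 3, 1, 5, 4
Ranks of variable 2: 1, 3, 5, 2, 4
d = r₁ − r₂: 1, 0, -4, 3, 0
d²: 1, 0, 16, 9, 0; Σd² = 26
ρ = 1 − 6·26/(5·24) = 1 − 156/120 = -0.300

-0.300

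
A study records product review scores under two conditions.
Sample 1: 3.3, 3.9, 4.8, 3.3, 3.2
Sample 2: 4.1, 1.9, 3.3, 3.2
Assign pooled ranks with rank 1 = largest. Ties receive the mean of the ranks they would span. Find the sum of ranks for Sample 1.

21.5

Sorted (descending): 4.8, 4.1, 3.9, 3.3, 3.3, 3.3, 3.2, 3.2, 1.9
The 3 values of 3.3 occupy positions 4–6 → average rank 5.
The 2 values of 3.2 occupy positions 7–8 → average rank (7+8)/2 = 7.5.
Sample 1 values → pooled ranks: 3.3→5, 3.9→3, 4.8→1, 3.3→5, 3.2→7.5
Rank sum = 5 + 3 + 1 + 5 + 7.5 = 21.5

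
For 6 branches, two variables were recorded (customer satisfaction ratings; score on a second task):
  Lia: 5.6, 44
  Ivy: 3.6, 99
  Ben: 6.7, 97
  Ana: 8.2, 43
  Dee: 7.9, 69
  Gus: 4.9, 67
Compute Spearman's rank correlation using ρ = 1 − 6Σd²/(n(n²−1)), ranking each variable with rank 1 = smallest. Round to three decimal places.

Ranks of variable 1: 3, 1, 4, 6, 5, 2
Ranks of variable 2: 2, 6, 5, 1, 4, 3
d = r₁ − r₂: 1, -5, -1, 5, 1, -1
d²: 1, 25, 1, 25, 1, 1; Σd² = 54
ρ = 1 − 6·54/(6·35) = 1 − 324/210 = -0.543

-0.543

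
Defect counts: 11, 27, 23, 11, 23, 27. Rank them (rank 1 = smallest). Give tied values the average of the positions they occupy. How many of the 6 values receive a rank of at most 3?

2

Sorted (ascending): 11, 11, 23, 23, 27, 27
The 2 values of 11 occupy positions 1–2 → average rank (1+2)/2 = 1.5.
The 2 values of 23 occupy positions 3–4 → average rank (3+4)/2 = 3.5.
The 2 values of 27 occupy positions 5–6 → average rank (5+6)/2 = 5.5.
Ranks ≤ 3: {1.5, 1.5} → 2 values.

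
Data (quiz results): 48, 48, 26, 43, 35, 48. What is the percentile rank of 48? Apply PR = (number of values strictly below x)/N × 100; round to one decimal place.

N = 6.
Strictly below 48: 3. Equal to 48: 3.
PR = 3/6 × 100 = 50.0

50.0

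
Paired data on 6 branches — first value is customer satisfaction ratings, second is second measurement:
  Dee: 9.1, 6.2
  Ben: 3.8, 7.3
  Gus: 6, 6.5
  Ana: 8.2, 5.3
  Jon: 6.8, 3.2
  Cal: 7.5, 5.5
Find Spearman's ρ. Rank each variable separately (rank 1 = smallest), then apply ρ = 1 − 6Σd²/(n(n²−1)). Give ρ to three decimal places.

Ranks of variable 1: 6, 1, 2, 5, 3, 4
Ranks of variable 2: 4, 6, 5, 2, 1, 3
d = r₁ − r₂: 2, -5, -3, 3, 2, 1
d²: 4, 25, 9, 9, 4, 1; Σd² = 52
ρ = 1 − 6·52/(6·35) = 1 − 312/210 = -0.486

-0.486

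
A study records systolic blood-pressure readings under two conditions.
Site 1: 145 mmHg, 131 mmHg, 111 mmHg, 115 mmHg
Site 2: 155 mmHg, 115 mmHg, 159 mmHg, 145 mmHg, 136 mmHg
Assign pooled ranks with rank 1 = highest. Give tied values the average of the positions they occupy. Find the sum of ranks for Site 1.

Sorted (descending): 159, 155, 145, 145, 136, 131, 115, 115, 111
The 2 values of 145 occupy positions 3–4 → average rank (3+4)/2 = 3.5.
The 2 values of 115 occupy positions 7–8 → average rank (7+8)/2 = 7.5.
Site 1 values → pooled ranks: 145→3.5, 131→6, 111→9, 115→7.5
Rank sum = 3.5 + 6 + 9 + 7.5 = 26

26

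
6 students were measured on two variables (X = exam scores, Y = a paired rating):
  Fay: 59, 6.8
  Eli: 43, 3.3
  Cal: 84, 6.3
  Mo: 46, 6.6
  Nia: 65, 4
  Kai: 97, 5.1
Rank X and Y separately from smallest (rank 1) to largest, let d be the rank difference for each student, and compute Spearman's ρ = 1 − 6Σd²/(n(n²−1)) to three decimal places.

Ranks of variable 1: 3, 1, 5, 2, 4, 6
Ranks of variable 2: 6, 1, 4, 5, 2, 3
d = r₁ − r₂: -3, 0, 1, -3, 2, 3
d²: 9, 0, 1, 9, 4, 9; Σd² = 32
ρ = 1 − 6·32/(6·35) = 1 − 192/210 = 0.086

0.086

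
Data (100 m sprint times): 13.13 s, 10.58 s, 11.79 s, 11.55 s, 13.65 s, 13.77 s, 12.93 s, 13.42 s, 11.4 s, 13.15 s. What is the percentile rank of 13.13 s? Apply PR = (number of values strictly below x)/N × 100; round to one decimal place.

50.0

N = 10.
Strictly below 13.13: 5. Equal to 13.13: 1.
PR = 5/10 × 100 = 50.0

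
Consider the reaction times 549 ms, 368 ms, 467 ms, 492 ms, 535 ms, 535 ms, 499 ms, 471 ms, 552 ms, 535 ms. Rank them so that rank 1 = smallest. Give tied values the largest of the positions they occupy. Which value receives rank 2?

Sorted (ascending): 368, 467, 471, 492, 499, 535, 535, 535, 549, 552
The 3 values of 535 occupy positions 6–8 → each gets rank 8.
Rank 2 → value 467.

467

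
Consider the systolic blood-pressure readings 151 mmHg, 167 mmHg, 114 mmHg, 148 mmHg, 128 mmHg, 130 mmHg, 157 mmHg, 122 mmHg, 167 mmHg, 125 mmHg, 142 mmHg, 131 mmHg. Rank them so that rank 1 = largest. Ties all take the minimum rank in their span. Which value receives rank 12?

Sorted (descending): 167, 167, 157, 151, 148, 142, 131, 130, 128, 125, 122, 114
The 2 values of 167 occupy positions 1–2 → each gets rank 1.
Rank 12 → value 114.

114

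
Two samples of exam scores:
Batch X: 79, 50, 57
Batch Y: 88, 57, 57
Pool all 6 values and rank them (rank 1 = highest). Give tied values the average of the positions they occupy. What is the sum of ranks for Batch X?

Sorted (descending): 88, 79, 57, 57, 57, 50
The 3 values of 57 occupy positions 3–5 → average rank 4.
Batch X values → pooled ranks: 79→2, 50→6, 57→4
Rank sum = 2 + 6 + 4 = 12

12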